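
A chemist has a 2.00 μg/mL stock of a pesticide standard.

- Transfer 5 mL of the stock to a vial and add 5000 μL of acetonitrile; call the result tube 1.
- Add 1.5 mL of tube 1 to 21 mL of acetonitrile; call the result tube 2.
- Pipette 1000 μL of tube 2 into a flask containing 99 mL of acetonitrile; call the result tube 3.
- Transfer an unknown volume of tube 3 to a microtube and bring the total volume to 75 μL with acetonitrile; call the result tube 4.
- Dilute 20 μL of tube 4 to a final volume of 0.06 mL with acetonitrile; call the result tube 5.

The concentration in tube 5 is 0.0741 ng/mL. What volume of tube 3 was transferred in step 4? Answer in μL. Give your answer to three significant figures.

25.0 μL

Step 1: 5 mL + 5000 μL = 10 mL total → factor 10/5 = 2
Step 2: 1.5 mL + 21 mL = 22.5 mL total → factor 22.5/1.5 = 15
Step 3: 1000 μL + 99 mL = 1 × 10^5 μL total → factor 1 × 10^5/1000 = 100
Step 4: v brought to 75 μL → factor = 75 μL/v
Step 5: 20 μL brought to 0.06 mL → factor 60/20 = 3
Product of known-step factors = 9000
Overall factor = 2.00 μg/mL / (0.0741 ng/mL) = 26991
Step-4 factor = 26991 / 9000 = 2.999
v = 75 μL / 2.999 = 25.0 μL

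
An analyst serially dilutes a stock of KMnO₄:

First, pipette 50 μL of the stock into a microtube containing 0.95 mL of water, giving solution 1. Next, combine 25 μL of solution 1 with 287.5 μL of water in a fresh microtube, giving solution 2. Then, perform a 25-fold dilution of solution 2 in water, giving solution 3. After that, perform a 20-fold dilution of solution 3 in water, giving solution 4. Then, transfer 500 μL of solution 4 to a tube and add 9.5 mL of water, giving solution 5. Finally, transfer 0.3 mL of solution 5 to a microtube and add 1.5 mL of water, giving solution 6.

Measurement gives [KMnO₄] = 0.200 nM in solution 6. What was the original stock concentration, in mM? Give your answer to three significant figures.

3.00 mM

Step 1: 50 μL + 0.95 mL = 1000 μL total → factor 1000/50 = 20
Step 2: 25 μL + 287.5 μL = 312.5 μL total → factor 312.5/25 = 12.5
Step 3: 25-fold → factor 25
Step 4: 20-fold → factor 20
Step 5: 500 μL + 9.5 mL = 10000 μL total → factor 10000/500 = 20
Step 6: 0.3 mL + 1.5 mL = 1.8 mL total → factor 1.8/0.3 = 6
Overall dilution factor = 20 × 12.5 × 25 × 20 × 20 × 6 = 1.5 × 10^7
Stock = 0.200 nM × 1.5 × 10^7 = 3.000 × 10^6 nM = 3.00 mM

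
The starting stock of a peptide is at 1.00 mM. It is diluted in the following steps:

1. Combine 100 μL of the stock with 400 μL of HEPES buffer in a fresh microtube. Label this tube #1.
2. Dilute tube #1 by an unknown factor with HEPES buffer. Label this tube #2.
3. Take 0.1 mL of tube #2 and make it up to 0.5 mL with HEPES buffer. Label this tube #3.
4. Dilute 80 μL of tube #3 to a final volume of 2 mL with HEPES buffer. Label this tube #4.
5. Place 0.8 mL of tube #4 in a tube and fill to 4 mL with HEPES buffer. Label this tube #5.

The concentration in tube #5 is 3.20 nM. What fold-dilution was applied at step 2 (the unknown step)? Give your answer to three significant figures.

Step 1: 100 μL + 400 μL = 500 μL total → factor 500/100 = 5
Step 2: unknown factor x
Step 3: 0.1 mL brought to 0.5 mL → factor 0.5/0.1 = 5
Step 4: 80 μL brought to 2 mL → factor 2000/80 = 25
Step 5: 0.8 mL brought to 4 mL → factor 4/0.8 = 5
Product of known-step factors = 3125
Overall factor = 1.00 mM / (3.20 nM) = 3.125 × 10^5
x = 3.125 × 10^5 / 3125 = 100

100-fold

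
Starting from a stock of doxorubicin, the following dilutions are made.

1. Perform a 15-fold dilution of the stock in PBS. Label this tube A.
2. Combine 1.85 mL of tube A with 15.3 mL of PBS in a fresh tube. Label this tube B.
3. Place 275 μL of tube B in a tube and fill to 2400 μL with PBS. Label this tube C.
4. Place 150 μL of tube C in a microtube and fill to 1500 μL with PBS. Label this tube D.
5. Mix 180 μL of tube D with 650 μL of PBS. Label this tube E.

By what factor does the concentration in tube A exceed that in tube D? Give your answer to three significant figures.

809

Step 1: 15-fold → factor 15
Step 2: 1.85 mL + 15.3 mL = 17.15 mL total → factor 17.15/1.85 = 9.2703
Step 3: 275 μL brought to 2400 μL → factor 2400/275 = 8.7273
Step 4: 150 μL brought to 1500 μL → factor 1500/150 = 10
Dilution factor to tube A = 15; to tube D = 12136
[tube A]/[tube D] = (factor to tube D)/(factor to tube A) = 12136/15 = 809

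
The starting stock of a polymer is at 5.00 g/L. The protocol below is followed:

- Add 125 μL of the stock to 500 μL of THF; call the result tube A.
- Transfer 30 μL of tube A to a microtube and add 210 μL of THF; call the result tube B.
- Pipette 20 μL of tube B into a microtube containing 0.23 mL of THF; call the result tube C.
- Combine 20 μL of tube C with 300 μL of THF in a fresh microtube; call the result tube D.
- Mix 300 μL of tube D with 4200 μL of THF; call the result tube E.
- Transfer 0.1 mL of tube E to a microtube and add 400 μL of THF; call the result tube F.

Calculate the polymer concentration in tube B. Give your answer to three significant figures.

Step 1: 125 μL + 500 μL = 625 μL total → factor 625/125 = 5
Step 2: 30 μL + 210 μL = 240 μL total → factor 240/30 = 8
Dilution factor through tube B = 5 × 8 = 40
[tube B] = 5.00 g/L / 40 = 0.125 g/L

0.125 g/L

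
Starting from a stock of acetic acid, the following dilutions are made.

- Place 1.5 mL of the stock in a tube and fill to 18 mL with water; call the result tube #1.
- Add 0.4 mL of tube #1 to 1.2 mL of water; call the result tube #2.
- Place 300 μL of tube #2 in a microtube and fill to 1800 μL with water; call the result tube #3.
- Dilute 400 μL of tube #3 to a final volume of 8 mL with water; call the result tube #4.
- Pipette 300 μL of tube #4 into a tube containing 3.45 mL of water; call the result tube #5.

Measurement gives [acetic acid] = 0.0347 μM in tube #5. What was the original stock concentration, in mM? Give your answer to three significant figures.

2.50 mM

Step 1: 1.5 mL brought to 18 mL → factor 18/1.5 = 12
Step 2: 0.4 mL + 1.2 mL = 1.6 mL total → factor 1.6/0.4 = 4
Step 3: 300 μL brought to 1800 μL → factor 1800/300 = 6
Step 4: 400 μL brought to 8 mL → factor 8000/400 = 20
Step 5: 300 μL + 3.45 mL = 3750 μL total → factor 3750/300 = 12.5
Overall dilution factor = 12 × 4 × 6 × 20 × 12.5 = 72000
Stock = 0.0347 μM × 72000 = 2498 μM = 2.50 mM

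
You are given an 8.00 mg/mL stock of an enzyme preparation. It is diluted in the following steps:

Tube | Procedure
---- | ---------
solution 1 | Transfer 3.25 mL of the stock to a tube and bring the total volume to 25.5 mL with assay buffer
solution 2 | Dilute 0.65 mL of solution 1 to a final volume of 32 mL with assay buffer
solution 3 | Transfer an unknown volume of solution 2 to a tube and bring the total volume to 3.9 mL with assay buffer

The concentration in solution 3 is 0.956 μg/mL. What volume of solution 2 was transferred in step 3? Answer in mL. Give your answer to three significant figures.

Step 1: 3.25 mL brought to 25.5 mL → factor 25.5/3.25 = 7.8462
Step 2: 0.65 mL brought to 32 mL → factor 32/0.65 = 49.231
Step 3: v brought to 3.9 mL → factor = 3.9 mL/v
Product of known-step factors = 386.27
Overall factor = 8.00 mg/mL / (0.956 μg/mL) = 8368.2
Step-3 factor = 8368.2 / 386.27 = 21.664
v = 3.9 mL / 21.664 = 0.180 mL

0.180 mL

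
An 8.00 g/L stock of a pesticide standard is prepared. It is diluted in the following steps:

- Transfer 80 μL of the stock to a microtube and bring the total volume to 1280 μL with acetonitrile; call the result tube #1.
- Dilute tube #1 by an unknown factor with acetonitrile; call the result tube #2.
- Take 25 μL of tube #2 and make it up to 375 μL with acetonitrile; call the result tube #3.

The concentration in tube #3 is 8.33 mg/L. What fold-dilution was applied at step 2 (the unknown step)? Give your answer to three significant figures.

Step 1: 80 μL brought to 1280 μL → factor 1280/80 = 16
Step 2: unknown factor x
Step 3: 25 μL brought to 375 μL → factor 375/25 = 15
Product of known-step factors = 240
Overall factor = 8.00 g/L / (8.33 mg/L) = 960.38
x = 960.38 / 240 = 4.00

4.00-fold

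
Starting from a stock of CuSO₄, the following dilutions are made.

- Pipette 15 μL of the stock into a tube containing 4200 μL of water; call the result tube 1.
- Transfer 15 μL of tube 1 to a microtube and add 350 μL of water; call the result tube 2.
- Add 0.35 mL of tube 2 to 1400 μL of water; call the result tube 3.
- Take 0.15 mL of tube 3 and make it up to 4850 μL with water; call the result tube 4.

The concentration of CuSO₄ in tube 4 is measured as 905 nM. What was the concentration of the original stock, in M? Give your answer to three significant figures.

Step 1: 15 μL + 4200 μL = 4215 μL total → factor 4215/15 = 281
Step 2: 15 μL + 350 μL = 365 μL total → factor 365/15 = 24.333
Step 3: 0.35 mL + 1400 μL = 1.75 mL total → factor 1.75/0.35 = 5
Step 4: 0.15 mL brought to 4850 μL → factor 4.85/0.15 = 32.333
Overall dilution factor = 281 × 24.333 × 5 × 32.333 = 1.1054 × 10^6
Stock = 905 nM × 1.1054 × 10^6 = 1.000 × 10^9 nM = 1.00 M

1.00 M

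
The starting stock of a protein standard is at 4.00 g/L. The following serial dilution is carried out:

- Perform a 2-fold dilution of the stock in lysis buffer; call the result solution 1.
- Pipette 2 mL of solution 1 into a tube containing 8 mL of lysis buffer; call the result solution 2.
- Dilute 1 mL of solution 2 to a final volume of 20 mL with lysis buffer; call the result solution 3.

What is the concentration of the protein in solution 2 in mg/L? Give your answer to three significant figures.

400 mg/L

Step 1: 2-fold → factor 2
Step 2: 2 mL + 8 mL = 10 mL total → factor 10/2 = 5
Dilution factor through solution 2 = 2 × 5 = 10
[solution 2] = 4.00 g/L / 10 = 0.4000 g/L = 400 mg/L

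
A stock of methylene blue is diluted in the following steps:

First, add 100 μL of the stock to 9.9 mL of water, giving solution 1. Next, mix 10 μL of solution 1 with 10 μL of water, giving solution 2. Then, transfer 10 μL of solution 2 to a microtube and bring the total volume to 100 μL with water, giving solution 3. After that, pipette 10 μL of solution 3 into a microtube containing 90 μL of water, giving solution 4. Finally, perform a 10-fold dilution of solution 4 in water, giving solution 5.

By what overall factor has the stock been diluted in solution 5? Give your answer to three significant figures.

2.00 × 10^5

Step 1: 100 μL + 9.9 mL = 10000 μL total → factor 10000/100 = 100
Step 2: 10 μL + 10 μL = 20 μL total → factor 20/10 = 2
Step 3: 10 μL brought to 100 μL → factor 100/10 = 10
Step 4: 10 μL + 90 μL = 100 μL total → factor 100/10 = 10
Step 5: 10-fold → factor 10
Overall dilution factor = 100 × 2 × 10 × 10 × 10 = 2 × 10^5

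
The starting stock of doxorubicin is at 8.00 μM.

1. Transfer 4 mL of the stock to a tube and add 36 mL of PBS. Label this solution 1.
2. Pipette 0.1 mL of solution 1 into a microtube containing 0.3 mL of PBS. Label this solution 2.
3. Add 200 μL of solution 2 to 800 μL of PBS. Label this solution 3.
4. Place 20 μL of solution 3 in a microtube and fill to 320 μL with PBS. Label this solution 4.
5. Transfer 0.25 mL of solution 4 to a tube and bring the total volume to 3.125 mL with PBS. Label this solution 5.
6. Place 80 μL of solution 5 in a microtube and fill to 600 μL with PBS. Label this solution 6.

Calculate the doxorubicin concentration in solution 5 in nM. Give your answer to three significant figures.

0.200 nM

Step 1: 4 mL + 36 mL = 40 mL total → factor 40/4 = 10
Step 2: 0.1 mL + 0.3 mL = 0.4 mL total → factor 0.4/0.1 = 4
Step 3: 200 μL + 800 μL = 1000 μL total → factor 1000/200 = 5
Step 4: 20 μL brought to 320 μL → factor 320/20 = 16
Step 5: 0.25 mL brought to 3.125 mL → factor 3.125/0.25 = 12.5
Dilution factor through solution 5 = 10 × 4 × 5 × 16 × 12.5 = 40000
[solution 5] = 8.00 μM / 40000 = 0.0002000 μM = 0.200 nM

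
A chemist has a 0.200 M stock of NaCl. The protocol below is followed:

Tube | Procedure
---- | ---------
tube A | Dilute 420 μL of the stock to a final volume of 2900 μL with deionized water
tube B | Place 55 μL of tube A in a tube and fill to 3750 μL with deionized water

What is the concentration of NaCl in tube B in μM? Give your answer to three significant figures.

Step 1: 420 μL brought to 2900 μL → factor 2900/420 = 6.9048
Step 2: 55 μL brought to 3750 μL → factor 3750/55 = 68.182
Overall dilution factor = 6.9048 × 68.182 = 470.78
Final = 0.200 M / 470.78 = 0.0004248 M = 425 μM

425 μM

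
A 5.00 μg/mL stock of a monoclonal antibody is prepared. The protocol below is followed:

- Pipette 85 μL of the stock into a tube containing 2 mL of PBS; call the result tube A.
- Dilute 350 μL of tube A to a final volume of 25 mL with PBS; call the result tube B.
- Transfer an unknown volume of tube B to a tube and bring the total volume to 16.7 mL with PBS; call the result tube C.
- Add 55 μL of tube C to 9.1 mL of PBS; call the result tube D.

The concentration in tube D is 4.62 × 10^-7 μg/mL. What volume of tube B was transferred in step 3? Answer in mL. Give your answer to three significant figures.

0.450 mL

Step 1: 85 μL + 2 mL = 2085 μL total → factor 2085/85 = 24.529
Step 2: 350 μL brought to 25 mL → factor 25000/350 = 71.429
Step 3: v brought to 16.7 mL → factor = 16.7 mL/v
Step 4: 55 μL + 9.1 mL = 9155 μL total → factor 9155/55 = 166.45
Product of known-step factors = 2.9165 × 10^5
Overall factor = 5.00 μg/mL / (4.62 × 10^-7 μg/mL) = 1.0823 × 10^7
Step-3 factor = 1.0823 × 10^7 / 2.9165 × 10^5 = 37.108
v = 16.7 mL / 37.108 = 0.450 mL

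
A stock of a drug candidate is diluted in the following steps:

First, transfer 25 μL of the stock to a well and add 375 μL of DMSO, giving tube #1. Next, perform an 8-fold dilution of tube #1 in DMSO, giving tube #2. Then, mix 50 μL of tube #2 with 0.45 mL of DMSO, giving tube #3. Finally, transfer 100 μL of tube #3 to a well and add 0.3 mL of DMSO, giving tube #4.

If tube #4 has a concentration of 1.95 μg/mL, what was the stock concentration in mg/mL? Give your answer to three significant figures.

Step 1: 25 μL + 375 μL = 400 μL total → factor 400/25 = 16
Step 2: 8-fold → factor 8
Step 3: 50 μL + 0.45 mL = 500 μL total → factor 500/50 = 10
Step 4: 100 μL + 0.3 mL = 400 μL total → factor 400/100 = 4
Overall dilution factor = 16 × 8 × 10 × 4 = 5120
Stock = 1.95 μg/mL × 5120 = 9984 μg/mL = 9.98 mg/mL

9.98 mg/mL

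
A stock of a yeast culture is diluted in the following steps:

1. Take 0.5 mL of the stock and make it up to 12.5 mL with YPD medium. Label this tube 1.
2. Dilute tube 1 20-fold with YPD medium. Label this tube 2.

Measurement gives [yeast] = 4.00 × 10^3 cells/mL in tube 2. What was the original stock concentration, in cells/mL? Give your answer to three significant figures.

2.00 × 10^6 cells/mL

Step 1: 0.5 mL brought to 12.5 mL → factor 12.5/0.5 = 25
Step 2: 20-fold → factor 20
Overall dilution factor = 25 × 20 = 500
Stock = 4.00 × 10^3 cells/mL × 500 = 2.00 × 10^6 cells/mL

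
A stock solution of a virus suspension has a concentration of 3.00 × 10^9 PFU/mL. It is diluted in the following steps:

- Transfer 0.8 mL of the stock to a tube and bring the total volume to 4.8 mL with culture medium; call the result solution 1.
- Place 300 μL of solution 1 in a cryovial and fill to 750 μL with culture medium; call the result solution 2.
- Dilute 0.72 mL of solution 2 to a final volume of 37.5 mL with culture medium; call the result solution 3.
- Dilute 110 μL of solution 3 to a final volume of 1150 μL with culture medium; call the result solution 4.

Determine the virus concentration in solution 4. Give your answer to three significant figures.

Step 1: 0.8 mL brought to 4.8 mL → factor 4.8/0.8 = 6
Step 2: 300 μL brought to 750 μL → factor 750/300 = 2.5
Step 3: 0.72 mL brought to 37.5 mL → factor 37.5/0.72 = 52.083
Step 4: 110 μL brought to 1150 μL → factor 1150/110 = 10.455
Overall dilution factor = 6 × 2.5 × 52.083 × 10.455 = 8167.6
Final = 3.00 × 10^9 PFU/mL / 8167.6 = 3.67 × 10^5 PFU/mL

3.67 × 10^5 PFU/mL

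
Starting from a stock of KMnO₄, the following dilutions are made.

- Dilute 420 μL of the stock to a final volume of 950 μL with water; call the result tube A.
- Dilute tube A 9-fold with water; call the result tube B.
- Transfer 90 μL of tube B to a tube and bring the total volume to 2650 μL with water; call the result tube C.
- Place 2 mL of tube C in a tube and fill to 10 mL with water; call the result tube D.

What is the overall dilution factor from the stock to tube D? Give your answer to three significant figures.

Step 1: 420 μL brought to 950 μL → factor 950/420 = 2.2619
Step 2: 9-fold → factor 9
Step 3: 90 μL brought to 2650 μL → factor 2650/90 = 29.444
Step 4: 2 mL brought to 10 mL → factor 10/2 = 5
Overall dilution factor = 2.2619 × 9 × 29.444 × 5 = 2997

3.00 × 10^3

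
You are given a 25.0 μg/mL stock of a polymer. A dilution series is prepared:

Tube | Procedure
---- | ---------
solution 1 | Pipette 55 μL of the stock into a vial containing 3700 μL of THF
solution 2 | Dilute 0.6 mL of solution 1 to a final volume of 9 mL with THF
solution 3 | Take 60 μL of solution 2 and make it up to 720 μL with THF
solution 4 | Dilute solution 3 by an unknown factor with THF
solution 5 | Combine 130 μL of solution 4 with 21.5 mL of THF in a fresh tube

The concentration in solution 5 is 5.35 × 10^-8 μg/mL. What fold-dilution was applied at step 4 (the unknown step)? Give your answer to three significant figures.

229-fold

Step 1: 55 μL + 3700 μL = 3755 μL total → factor 3755/55 = 68.273
Step 2: 0.6 mL brought to 9 mL → factor 9/0.6 = 15
Step 3: 60 μL brought to 720 μL → factor 720/60 = 12
Step 4: unknown factor x
Step 5: 130 μL + 21.5 mL = 21630 μL total → factor 21630/130 = 166.38
Product of known-step factors = 2.0447 × 10^6
Overall factor = 25.0 μg/mL / (5.35 × 10^-8 μg/mL) = 4.6729 × 10^8
x = 4.6729 × 10^8 / 2.0447 × 10^6 = 229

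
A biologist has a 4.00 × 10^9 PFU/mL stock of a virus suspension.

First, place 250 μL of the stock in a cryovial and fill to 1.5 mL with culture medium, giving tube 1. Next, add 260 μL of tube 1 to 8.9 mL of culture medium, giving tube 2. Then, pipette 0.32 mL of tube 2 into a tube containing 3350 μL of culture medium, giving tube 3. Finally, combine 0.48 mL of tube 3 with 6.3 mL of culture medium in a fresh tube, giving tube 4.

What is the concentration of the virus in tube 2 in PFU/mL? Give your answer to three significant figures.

1.89 × 10^7 PFU/mL

Step 1: 250 μL brought to 1.5 mL → factor 1500/250 = 6
Step 2: 260 μL + 8.9 mL = 9160 μL total → factor 9160/260 = 35.231
Dilution factor through tube 2 = 6 × 35.231 = 211.38
[tube 2] = 4.00 × 10^9 PFU/mL / 211.38 = 1.89 × 10^7 PFU/mL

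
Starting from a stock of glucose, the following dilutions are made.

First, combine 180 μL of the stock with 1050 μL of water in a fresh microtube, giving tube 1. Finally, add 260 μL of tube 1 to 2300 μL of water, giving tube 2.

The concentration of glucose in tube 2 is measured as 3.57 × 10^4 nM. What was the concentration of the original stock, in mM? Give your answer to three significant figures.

2.40 mM

Step 1: 180 μL + 1050 μL = 1230 μL total → factor 1230/180 = 6.8333
Step 2: 260 μL + 2300 μL = 2560 μL total → factor 2560/260 = 9.8462
Overall dilution factor = 6.8333 × 9.8462 = 67.282
Stock = 3.57 × 10^4 nM × 67.282 = 2.402 × 10^6 nM = 2.40 mM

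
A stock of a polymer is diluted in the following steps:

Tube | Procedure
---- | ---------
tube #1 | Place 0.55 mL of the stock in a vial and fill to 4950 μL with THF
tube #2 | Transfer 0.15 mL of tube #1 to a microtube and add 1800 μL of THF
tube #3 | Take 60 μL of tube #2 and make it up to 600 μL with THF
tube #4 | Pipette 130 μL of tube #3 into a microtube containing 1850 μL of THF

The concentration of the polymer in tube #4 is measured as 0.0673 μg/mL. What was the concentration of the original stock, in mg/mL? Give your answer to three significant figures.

Step 1: 0.55 mL brought to 4950 μL → factor 4.95/0.55 = 9
Step 2: 0.15 mL + 1800 μL = 1.95 mL total → factor 1.95/0.15 = 13
Step 3: 60 μL brought to 600 μL → factor 600/60 = 10
Step 4: 130 μL + 1850 μL = 1980 μL total → factor 1980/130 = 15.231
Overall dilution factor = 9 × 13 × 10 × 15.231 = 17820
Stock = 0.0673 μg/mL × 17820 = 1199 μg/mL = 1.20 mg/mL

1.20 mg/mL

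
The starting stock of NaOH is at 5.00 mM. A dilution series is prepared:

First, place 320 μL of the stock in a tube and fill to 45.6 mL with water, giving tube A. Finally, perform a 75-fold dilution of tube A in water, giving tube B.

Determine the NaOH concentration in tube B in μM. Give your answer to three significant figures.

0.468 μM

Step 1: 320 μL brought to 45.6 mL → factor 45600/320 = 142.5
Step 2: 75-fold → factor 75
Overall dilution factor = 142.5 × 75 = 10688
Final = 5.00 mM / 10688 = 0.0004678 mM = 0.468 μM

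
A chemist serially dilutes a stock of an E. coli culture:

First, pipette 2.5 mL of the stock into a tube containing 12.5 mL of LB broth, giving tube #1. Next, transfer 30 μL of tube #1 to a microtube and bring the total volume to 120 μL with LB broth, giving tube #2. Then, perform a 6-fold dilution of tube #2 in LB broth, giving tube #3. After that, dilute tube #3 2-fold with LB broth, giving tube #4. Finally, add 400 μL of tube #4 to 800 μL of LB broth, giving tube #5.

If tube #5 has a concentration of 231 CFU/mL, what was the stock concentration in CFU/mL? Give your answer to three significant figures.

2.00 × 10^5 CFU/mL

Step 1: 2.5 mL + 12.5 mL = 15 mL total → factor 15/2.5 = 6
Step 2: 30 μL brought to 120 μL → factor 120/30 = 4
Step 3: 6-fold → factor 6
Step 4: 2-fold → factor 2
Step 5: 400 μL + 800 μL = 1200 μL total → factor 1200/400 = 3
Overall dilution factor = 6 × 4 × 6 × 2 × 3 = 864
Stock = 231 CFU/mL × 864 = 2.00 × 10^5 CFU/mL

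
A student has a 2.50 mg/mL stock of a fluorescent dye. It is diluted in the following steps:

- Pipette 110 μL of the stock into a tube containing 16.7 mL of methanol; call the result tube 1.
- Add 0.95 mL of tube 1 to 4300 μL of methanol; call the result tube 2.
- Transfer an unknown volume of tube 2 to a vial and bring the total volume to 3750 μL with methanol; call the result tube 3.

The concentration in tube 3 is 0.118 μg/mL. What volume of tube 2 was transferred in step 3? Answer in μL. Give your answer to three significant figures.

Step 1: 110 μL + 16.7 mL = 16810 μL total → factor 16810/110 = 152.82
Step 2: 0.95 mL + 4300 μL = 5.25 mL total → factor 5.25/0.95 = 5.5263
Step 3: v brought to 3750 μL → factor = 3750 μL/v
Product of known-step factors = 844.52
Overall factor = 2.50 mg/mL / (0.118 μg/mL) = 21186
Step-3 factor = 21186 / 844.52 = 25.087
v = 3750 μL / 25.087 = 149 μL

149 μL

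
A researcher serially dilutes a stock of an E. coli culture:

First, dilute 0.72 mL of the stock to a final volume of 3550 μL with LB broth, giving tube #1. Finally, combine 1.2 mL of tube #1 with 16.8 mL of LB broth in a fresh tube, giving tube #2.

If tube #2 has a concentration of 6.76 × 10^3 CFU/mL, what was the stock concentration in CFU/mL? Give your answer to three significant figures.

Step 1: 0.72 mL brought to 3550 μL → factor 3.55/0.72 = 4.9306
Step 2: 1.2 mL + 16.8 mL = 18 mL total → factor 18/1.2 = 15
Overall dilution factor = 4.9306 × 15 = 73.958
Stock = 6.76 × 10^3 CFU/mL × 73.958 = 5.00 × 10^5 CFU/mL

5.00 × 10^5 CFU/mL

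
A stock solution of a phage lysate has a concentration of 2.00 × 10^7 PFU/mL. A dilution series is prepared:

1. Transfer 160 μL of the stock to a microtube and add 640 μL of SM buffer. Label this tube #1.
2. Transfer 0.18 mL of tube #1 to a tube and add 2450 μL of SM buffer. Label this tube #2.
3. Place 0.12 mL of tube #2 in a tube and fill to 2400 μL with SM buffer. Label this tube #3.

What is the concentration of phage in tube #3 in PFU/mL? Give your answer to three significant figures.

Step 1: 160 μL + 640 μL = 800 μL total → factor 800/160 = 5
Step 2: 0.18 mL + 2450 μL = 2.63 mL total → factor 2.63/0.18 = 14.611
Step 3: 0.12 mL brought to 2400 μL → factor 2.4/0.12 = 20
Overall dilution factor = 5 × 14.611 × 20 = 1461.1
Final = 2.00 × 10^7 PFU/mL / 1461.1 = 1.37 × 10^4 PFU/mL

1.37 × 10^4 PFU/mL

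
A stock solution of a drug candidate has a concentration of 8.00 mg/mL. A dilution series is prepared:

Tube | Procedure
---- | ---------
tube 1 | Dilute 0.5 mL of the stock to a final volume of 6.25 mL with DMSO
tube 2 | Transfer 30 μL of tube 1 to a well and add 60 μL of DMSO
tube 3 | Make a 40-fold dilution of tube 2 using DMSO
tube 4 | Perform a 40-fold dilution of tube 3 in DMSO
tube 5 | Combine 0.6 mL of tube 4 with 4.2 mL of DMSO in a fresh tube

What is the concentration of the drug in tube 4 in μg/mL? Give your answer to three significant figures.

0.133 μg/mL

Step 1: 0.5 mL brought to 6.25 mL → factor 6.25/0.5 = 12.5
Step 2: 30 μL + 60 μL = 90 μL total → factor 90/30 = 3
Step 3: 40-fold → factor 40
Step 4: 40-fold → factor 40
Dilution factor through tube 4 = 12.5 × 3 × 40 × 40 = 60000
[tube 4] = 8.00 mg/mL / 60000 = 0.0001333 mg/mL = 0.133 μg/mL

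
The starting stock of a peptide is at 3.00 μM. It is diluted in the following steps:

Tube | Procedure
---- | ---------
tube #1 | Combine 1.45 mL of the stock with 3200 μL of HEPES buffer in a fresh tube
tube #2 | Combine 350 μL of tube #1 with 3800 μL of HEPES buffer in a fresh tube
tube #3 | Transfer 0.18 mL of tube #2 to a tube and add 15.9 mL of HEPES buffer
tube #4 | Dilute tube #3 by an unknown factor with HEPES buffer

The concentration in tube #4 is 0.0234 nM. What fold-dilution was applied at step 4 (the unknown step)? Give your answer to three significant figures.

37.7-fold

Step 1: 1.45 mL + 3200 μL = 4.65 mL total → factor 4.65/1.45 = 3.2069
Step 2: 350 μL + 3800 μL = 4150 μL total → factor 4150/350 = 11.857
Step 3: 0.18 mL + 15.9 mL = 16.08 mL total → factor 16.08/0.18 = 89.333
Step 4: unknown factor x
Product of known-step factors = 3396.9
Overall factor = 3.00 μM / (0.0234 nM) = 1.2821 × 10^5
x = 1.2821 × 10^5 / 3396.9 = 37.7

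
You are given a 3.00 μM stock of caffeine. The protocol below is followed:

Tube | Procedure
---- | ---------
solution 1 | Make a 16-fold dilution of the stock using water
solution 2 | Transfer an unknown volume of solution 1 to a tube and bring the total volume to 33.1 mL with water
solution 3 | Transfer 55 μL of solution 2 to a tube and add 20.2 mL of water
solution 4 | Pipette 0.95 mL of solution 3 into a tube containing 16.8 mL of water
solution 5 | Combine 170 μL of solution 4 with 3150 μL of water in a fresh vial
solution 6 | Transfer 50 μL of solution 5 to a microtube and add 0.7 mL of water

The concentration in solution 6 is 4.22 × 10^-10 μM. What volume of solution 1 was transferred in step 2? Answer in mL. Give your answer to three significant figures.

0.150 mL

Step 1: 16-fold → factor 16
Step 2: v brought to 33.1 mL → factor = 33.1 mL/v
Step 3: 55 μL + 20.2 mL = 20255 μL total → factor 20255/55 = 368.27
Step 4: 0.95 mL + 16.8 mL = 17.75 mL total → factor 17.75/0.95 = 18.684
Step 5: 170 μL + 3150 μL = 3320 μL total → factor 3320/170 = 19.529
Step 6: 50 μL + 0.7 mL = 750 μL total → factor 750/50 = 15
Product of known-step factors = 3.2251 × 10^7
Overall factor = 3.00 μM / (4.22 × 10^-10 μM) = 7.109 × 10^9
Step-2 factor = 7.109 × 10^9 / 3.2251 × 10^7 = 220.43
v = 33.1 mL / 220.43 = 0.150 mL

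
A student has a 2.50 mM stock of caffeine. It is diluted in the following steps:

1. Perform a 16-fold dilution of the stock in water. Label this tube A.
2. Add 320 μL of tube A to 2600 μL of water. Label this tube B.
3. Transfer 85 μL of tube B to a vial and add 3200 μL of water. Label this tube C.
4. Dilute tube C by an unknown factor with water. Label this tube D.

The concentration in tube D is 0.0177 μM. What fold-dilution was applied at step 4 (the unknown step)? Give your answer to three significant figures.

25.0-fold

Step 1: 16-fold → factor 16
Step 2: 320 μL + 2600 μL = 2920 μL total → factor 2920/320 = 9.125
Step 3: 85 μL + 3200 μL = 3285 μL total → factor 3285/85 = 38.647
Step 4: unknown factor x
Product of known-step factors = 5642.5
Overall factor = 2.50 mM / (0.0177 μM) = 1.4124 × 10^5
x = 1.4124 × 10^5 / 5642.5 = 25.0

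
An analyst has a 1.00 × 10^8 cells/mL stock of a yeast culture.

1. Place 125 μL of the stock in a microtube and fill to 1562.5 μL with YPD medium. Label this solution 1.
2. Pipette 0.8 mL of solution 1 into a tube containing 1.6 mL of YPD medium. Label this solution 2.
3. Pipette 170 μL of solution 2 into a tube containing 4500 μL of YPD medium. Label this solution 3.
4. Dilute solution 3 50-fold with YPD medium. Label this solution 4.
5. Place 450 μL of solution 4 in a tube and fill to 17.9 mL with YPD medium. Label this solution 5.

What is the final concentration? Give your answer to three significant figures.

48.8 cells/mL

Step 1: 125 μL brought to 1562.5 μL → factor 1562.5/125 = 12.5
Step 2: 0.8 mL + 1.6 mL = 2.4 mL total → factor 2.4/0.8 = 3
Step 3: 170 μL + 4500 μL = 4670 μL total → factor 4670/170 = 27.471
Step 4: 50-fold → factor 50
Step 5: 450 μL brought to 17.9 mL → factor 17900/450 = 39.778
Overall dilution factor = 12.5 × 3 × 27.471 × 50 × 39.778 = 2.0488 × 10^6
Final = 1.00 × 10^8 cells/mL / 2.0488 × 10^6 = 48.8 cells/mL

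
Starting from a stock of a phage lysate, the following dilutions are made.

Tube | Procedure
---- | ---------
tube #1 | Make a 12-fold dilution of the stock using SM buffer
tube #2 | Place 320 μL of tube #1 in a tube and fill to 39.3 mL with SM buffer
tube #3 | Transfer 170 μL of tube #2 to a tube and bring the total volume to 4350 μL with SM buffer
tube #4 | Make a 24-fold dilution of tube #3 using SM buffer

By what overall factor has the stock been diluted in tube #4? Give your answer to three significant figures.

Step 1: 12-fold → factor 12
Step 2: 320 μL brought to 39.3 mL → factor 39300/320 = 122.81
Step 3: 170 μL brought to 4350 μL → factor 4350/170 = 25.588
Step 4: 24-fold → factor 24
Overall dilution factor = 12 × 122.81 × 25.588 × 24 = 9.0506 × 10^5

9.05 × 10^5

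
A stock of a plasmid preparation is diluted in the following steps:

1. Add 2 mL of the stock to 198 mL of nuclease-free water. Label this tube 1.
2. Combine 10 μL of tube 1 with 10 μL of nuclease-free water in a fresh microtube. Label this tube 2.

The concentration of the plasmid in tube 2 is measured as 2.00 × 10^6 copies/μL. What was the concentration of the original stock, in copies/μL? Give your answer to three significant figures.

4.00 × 10^8 copies/μL

Step 1: 2 mL + 198 mL = 200 mL total → factor 200/2 = 100
Step 2: 10 μL + 10 μL = 20 μL total → factor 20/10 = 2
Overall dilution factor = 100 × 2 = 200
Stock = 2.00 × 10^6 copies/μL × 200 = 4.00 × 10^8 copies/μL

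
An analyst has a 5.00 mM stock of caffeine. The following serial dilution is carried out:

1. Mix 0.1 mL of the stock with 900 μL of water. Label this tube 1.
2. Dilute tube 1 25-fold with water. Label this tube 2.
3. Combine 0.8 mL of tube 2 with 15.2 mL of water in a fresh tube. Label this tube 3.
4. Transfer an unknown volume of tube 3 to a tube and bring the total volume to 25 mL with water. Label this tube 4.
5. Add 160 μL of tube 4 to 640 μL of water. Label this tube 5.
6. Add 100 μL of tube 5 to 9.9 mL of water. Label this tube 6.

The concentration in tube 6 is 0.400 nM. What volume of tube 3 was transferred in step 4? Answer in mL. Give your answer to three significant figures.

Step 1: 0.1 mL + 900 μL = 1 mL total → factor 1/0.1 = 10
Step 2: 25-fold → factor 25
Step 3: 0.8 mL + 15.2 mL = 16 mL total → factor 16/0.8 = 20
Step 4: v brought to 25 mL → factor = 25 mL/v
Step 5: 160 μL + 640 μL = 800 μL total → factor 800/160 = 5
Step 6: 100 μL + 9.9 mL = 10000 μL total → factor 10000/100 = 100
Product of known-step factors = 2.5 × 10^6
Overall factor = 5.00 mM / (0.400 nM) = 1.25 × 10^7
Step-4 factor = 1.25 × 10^7 / 2.5 × 10^6 = 5
v = 25 mL / 5 = 5.00 mL

5.00 mL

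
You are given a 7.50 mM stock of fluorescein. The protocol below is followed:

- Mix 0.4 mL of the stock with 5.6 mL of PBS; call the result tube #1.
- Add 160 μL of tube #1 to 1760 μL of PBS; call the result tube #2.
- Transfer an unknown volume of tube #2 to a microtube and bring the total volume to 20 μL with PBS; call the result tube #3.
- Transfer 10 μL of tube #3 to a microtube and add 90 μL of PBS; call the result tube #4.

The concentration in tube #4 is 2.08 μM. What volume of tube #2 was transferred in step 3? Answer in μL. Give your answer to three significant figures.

9.98 μL

Step 1: 0.4 mL + 5.6 mL = 6 mL total → factor 6/0.4 = 15
Step 2: 160 μL + 1760 μL = 1920 μL total → factor 1920/160 = 12
Step 3: v brought to 20 μL → factor = 20 μL/v
Step 4: 10 μL + 90 μL = 100 μL total → factor 100/10 = 10
Product of known-step factors = 1800
Overall factor = 7.50 mM / (2.08 μM) = 3605.8
Step-3 factor = 3605.8 / 1800 = 2.0032
v = 20 μL / 2.0032 = 9.98 μL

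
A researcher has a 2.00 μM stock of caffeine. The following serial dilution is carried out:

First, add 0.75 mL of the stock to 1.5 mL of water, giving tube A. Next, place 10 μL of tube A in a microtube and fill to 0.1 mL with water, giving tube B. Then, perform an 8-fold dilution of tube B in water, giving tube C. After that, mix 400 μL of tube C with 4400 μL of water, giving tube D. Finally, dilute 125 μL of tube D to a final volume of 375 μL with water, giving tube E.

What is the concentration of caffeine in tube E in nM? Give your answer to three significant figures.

Step 1: 0.75 mL + 1.5 mL = 2.25 mL total → factor 2.25/0.75 = 3
Step 2: 10 μL brought to 0.1 mL → factor 100/10 = 10
Step 3: 8-fold → factor 8
Step 4: 400 μL + 4400 μL = 4800 μL total → factor 4800/400 = 12
Step 5: 125 μL brought to 375 μL → factor 375/125 = 3
Overall dilution factor = 3 × 10 × 8 × 12 × 3 = 8640
Final = 2.00 μM / 8640 = 0.0002315 μM = 0.231 nM

0.231 nM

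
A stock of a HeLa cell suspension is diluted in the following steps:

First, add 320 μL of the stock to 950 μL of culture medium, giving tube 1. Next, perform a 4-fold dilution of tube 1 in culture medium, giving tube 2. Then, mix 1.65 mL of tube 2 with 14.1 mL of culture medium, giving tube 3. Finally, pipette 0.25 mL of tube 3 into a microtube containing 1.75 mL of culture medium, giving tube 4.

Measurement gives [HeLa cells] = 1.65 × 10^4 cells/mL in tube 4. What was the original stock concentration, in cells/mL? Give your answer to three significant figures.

2.00 × 10^7 cells/mL

Step 1: 320 μL + 950 μL = 1270 μL total → factor 1270/320 = 3.9688
Step 2: 4-fold → factor 4
Step 3: 1.65 mL + 14.1 mL = 15.75 mL total → factor 15.75/1.65 = 9.5455
Step 4: 0.25 mL + 1.75 mL = 2 mL total → factor 2/0.25 = 8
Overall dilution factor = 3.9688 × 4 × 9.5455 × 8 = 1212.3
Stock = 1.65 × 10^4 cells/mL × 1212.3 = 2.00 × 10^7 cells/mL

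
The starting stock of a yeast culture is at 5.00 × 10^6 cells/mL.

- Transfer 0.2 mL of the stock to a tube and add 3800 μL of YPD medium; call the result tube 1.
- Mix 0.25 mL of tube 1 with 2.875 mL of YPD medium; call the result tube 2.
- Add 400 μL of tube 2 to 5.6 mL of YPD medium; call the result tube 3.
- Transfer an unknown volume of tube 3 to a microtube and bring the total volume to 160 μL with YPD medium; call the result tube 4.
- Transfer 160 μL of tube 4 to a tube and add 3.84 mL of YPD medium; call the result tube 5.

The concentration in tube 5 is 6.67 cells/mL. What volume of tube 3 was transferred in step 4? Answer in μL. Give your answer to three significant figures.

Step 1: 0.2 mL + 3800 μL = 4 mL total → factor 4/0.2 = 20
Step 2: 0.25 mL + 2.875 mL = 3.125 mL total → factor 3.125/0.25 = 12.5
Step 3: 400 μL + 5.6 mL = 6000 μL total → factor 6000/400 = 15
Step 4: v brought to 160 μL → factor = 160 μL/v
Step 5: 160 μL + 3.84 mL = 4000 μL total → factor 4000/160 = 25
Product of known-step factors = 93750
Overall factor = 5.00 × 10^6 cells/mL / (6.67 cells/mL) = 7.4963 × 10^5
Step-4 factor = 7.4963 × 10^5 / 93750 = 7.996
v = 160 μL / 7.996 = 20.0 μL

20.0 μL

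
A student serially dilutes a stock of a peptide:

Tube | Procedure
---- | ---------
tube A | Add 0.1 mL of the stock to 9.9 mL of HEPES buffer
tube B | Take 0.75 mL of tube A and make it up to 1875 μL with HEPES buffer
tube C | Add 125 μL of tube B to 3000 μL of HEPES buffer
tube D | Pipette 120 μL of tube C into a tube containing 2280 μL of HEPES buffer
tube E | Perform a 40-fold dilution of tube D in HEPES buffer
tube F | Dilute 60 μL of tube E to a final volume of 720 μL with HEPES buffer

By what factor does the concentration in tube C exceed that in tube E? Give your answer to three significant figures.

Step 1: 0.1 mL + 9.9 mL = 10 mL total → factor 10/0.1 = 100
Step 2: 0.75 mL brought to 1875 μL → factor 1.875/0.75 = 2.5
Step 3: 125 μL + 3000 μL = 3125 μL total → factor 3125/125 = 25
Step 4: 120 μL + 2280 μL = 2400 μL total → factor 2400/120 = 20
Step 5: 40-fold → factor 40
Dilution factor to tube C = 6250; to tube E = 5 × 10^6
[tube C]/[tube E] = (factor to tube E)/(factor to tube C) = 5 × 10^6/6250 = 800

800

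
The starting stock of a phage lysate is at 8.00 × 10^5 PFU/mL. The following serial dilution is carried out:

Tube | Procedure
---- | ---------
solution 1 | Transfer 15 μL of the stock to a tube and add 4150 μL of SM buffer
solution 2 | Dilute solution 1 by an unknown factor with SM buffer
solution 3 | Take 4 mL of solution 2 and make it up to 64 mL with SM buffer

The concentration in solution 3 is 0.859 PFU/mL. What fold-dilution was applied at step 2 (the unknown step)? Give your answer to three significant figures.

Step 1: 15 μL + 4150 μL = 4165 μL total → factor 4165/15 = 277.67
Step 2: unknown factor x
Step 3: 4 mL brought to 64 mL → factor 64/4 = 16
Product of known-step factors = 4442.7
Overall factor = 8.00 × 10^5 PFU/mL / (0.859 PFU/mL) = 9.3132 × 10^5
x = 9.3132 × 10^5 / 4442.7 = 210

210-fold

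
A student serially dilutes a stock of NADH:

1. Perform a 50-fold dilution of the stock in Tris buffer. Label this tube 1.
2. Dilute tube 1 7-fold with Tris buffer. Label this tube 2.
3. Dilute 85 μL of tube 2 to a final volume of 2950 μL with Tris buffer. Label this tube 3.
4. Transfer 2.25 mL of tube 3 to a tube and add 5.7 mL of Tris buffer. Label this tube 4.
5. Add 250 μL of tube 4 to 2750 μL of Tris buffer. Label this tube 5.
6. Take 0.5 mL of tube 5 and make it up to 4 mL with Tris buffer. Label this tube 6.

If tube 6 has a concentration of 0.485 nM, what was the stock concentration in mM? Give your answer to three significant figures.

Step 1: 50-fold → factor 50
Step 2: 7-fold → factor 7
Step 3: 85 μL brought to 2950 μL → factor 2950/85 = 34.706
Step 4: 2.25 mL + 5.7 mL = 7.95 mL total → factor 7.95/2.25 = 3.5333
Step 5: 250 μL + 2750 μL = 3000 μL total → factor 3000/250 = 12
Step 6: 0.5 mL brought to 4 mL → factor 4/0.5 = 8
Overall dilution factor = 50 × 7 × 34.706 × 3.5333 × 12 × 8 = 4.1203 × 10^6
Stock = 0.485 nM × 4.1203 × 10^6 = 1.998 × 10^6 nM = 2.00 mM

2.00 mM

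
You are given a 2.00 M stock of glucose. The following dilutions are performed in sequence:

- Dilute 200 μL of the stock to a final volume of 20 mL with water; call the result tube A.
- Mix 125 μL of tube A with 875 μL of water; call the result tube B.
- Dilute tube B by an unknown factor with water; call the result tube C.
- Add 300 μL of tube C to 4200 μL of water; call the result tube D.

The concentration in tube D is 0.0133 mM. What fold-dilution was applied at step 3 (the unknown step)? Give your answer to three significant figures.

12.5-fold

Step 1: 200 μL brought to 20 mL → factor 20000/200 = 100
Step 2: 125 μL + 875 μL = 1000 μL total → factor 1000/125 = 8
Step 3: unknown factor x
Step 4: 300 μL + 4200 μL = 4500 μL total → factor 4500/300 = 15
Product of known-step factors = 12000
Overall factor = 2.00 M / (0.0133 mM) = 1.5038 × 10^5
x = 1.5038 × 10^5 / 12000 = 12.5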